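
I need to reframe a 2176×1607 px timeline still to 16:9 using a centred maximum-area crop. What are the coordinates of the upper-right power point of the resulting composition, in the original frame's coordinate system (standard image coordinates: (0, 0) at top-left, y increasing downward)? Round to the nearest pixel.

2176/1607 < 16/9, so the 16:9 crop keeps the full width 2176 and trims height to 2176 × 9/16 = 1224.00 px.
Top offset = (1607 − 1224.00)/2 = 191.50 px; left offset = 0.
Upper-right is two-thirds across and one-third down within the crop:
x = 0.00 + 2 × 2176.00/3 ≈ 1451; y = 191.50 + 1 × 1224.00/3 ≈ 600.

x = 1451 px, y = 600 px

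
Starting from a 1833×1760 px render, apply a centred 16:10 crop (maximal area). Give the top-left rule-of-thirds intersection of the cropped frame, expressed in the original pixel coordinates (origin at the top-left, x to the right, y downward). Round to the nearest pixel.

1833/1760 < 16/10, so the 16:10 crop keeps the full width 1833 and trims height to 1833 × 10/16 = 1145.62 px.
Top offset = (1760 − 1145.62)/2 = 307.19 px; left offset = 0.
Top-left is one-third across and one-third down within the crop:
x = 0.00 + 1 × 1833.00/3 ≈ 611; y = 307.19 + 1 × 1145.62/3 ≈ 689.

x = 611 px, y = 689 px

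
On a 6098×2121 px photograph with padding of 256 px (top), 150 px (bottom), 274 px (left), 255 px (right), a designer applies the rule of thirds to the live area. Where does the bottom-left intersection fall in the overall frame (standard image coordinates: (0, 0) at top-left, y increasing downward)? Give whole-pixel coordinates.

Content width = 6098 − 274 − 255 = 5569 px; content height = 2121 − 256 − 150 = 1715 px.
Bottom-left is one-third across and two-thirds down within the live area.
x = 274 + 1 × 5569/3 = 274 + 1856.33 ≈ 2130
y = 256 + 2 × 1715/3 = 256 + 1143.33 ≈ 1399

(2130, 1399)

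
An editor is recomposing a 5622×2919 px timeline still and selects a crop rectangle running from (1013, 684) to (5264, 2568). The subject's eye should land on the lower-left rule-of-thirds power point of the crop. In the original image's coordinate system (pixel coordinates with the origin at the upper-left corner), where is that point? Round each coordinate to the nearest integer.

(2430, 1940)

Crop width = 5264 − 1013 = 4251 px; one third is 1417.00 px.
Crop height = 2568 − 684 = 1884 px; one third is 628.00 px.
The lower-left point is one-third across and two-thirds down within the crop:
x = 1013 + 1 × 1417.00 ≈ 2430; y = 684 + 2 × 628.00 ≈ 1940.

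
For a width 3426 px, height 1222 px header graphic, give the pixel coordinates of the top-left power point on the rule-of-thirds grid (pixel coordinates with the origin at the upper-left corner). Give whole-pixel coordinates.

The top-left point sits one-third of the way across and one-third of the way down.
x = 1 × 3426/3 ≈ 1142; y = 1 × 1222/3 ≈ 407.

(1142, 407)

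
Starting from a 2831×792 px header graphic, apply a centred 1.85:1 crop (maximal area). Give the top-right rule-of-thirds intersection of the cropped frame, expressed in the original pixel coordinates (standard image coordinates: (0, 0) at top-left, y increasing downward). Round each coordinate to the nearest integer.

(1660, 264)

2831/792 > 1.85/1, so the 1.85:1 crop keeps the full height 792 and trims width to 792 × 1.85/1 = 1465.20 px.
Left offset = (2831 − 1465.20)/2 = 682.90 px; top offset = 0.
Top-right is two-thirds across and one-third down within the crop:
x = 682.90 + 2 × 1465.20/3 ≈ 1660; y = 0.00 + 1 × 792.00/3 ≈ 264.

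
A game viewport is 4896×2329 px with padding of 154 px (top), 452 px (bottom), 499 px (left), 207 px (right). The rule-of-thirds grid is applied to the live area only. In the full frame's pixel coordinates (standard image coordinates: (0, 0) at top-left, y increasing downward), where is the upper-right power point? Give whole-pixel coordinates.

Content width = 4896 − 499 − 207 = 4190 px; content height = 2329 − 154 − 452 = 1723 px.
Upper-right is two-thirds across and one-third down within the live area.
x = 499 + 2 × 4190/3 = 499 + 2793.33 ≈ 3292
y = 154 + 1 × 1723/3 = 154 + 574.33 ≈ 728

x = 3292 px, y = 728 px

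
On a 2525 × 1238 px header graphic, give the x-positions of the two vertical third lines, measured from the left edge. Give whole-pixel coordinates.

842 px and 1683 px

2525 / 3 = 841.67, so the vertical lines sit at one and two thirds of 2525.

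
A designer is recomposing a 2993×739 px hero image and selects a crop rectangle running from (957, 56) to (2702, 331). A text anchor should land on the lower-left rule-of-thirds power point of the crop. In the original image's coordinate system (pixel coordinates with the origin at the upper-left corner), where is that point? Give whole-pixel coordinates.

Crop width = 2702 − 957 = 1745 px; one third is 581.67 px.
Crop height = 331 − 56 = 275 px; one third is 91.67 px.
The lower-left point is one-third across and two-thirds down within the crop:
x = 957 + 1 × 581.67 ≈ 1539; y = 56 + 2 × 91.67 ≈ 239.

x = 1539 px, y = 239 px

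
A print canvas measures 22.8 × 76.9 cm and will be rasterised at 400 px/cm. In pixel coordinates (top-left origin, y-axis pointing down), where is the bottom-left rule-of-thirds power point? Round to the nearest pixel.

x = 3040 px, y = 20507 px

In pixels the canvas is 22.8 × 400 = 9120 wide and 76.9 × 400 = 30760 tall.
The bottom-left point is one-third across and two-thirds down:
x = 1 × 9120/3 ≈ 3040; y = 2 × 30760/3 ≈ 20507.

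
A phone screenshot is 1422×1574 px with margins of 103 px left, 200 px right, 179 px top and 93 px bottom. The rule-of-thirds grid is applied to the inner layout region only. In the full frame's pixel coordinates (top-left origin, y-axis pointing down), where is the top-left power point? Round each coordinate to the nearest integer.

Content width = 1422 − 103 − 200 = 1119 px; content height = 1574 − 179 − 93 = 1302 px.
Top-left is one-third across and one-third down within the inner layout region.
x = 103 + 1 × 1119/3 = 103 + 373.00 ≈ 476
y = 179 + 1 × 1302/3 = 179 + 434.00 ≈ 613

(476, 613)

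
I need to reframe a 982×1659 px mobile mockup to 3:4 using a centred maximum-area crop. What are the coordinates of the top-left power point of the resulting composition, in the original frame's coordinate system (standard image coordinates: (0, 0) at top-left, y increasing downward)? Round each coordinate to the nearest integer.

x = 327 px, y = 611 px

982/1659 < 3/4, so the 3:4 crop keeps the full width 982 and trims height to 982 × 4/3 = 1309.33 px.
Top offset = (1659 − 1309.33)/2 = 174.83 px; left offset = 0.
Top-left is one-third across and one-third down within the crop:
x = 0.00 + 1 × 982.00/3 ≈ 327; y = 174.83 + 1 × 1309.33/3 ≈ 611.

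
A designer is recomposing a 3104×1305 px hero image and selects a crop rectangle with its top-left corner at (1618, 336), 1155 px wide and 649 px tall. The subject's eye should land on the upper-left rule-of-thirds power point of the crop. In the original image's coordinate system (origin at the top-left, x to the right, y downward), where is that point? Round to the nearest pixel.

One third of the crop width 1155 is 385.00 px.
One third of the crop height 649 is 216.33 px.
The upper-left point is one-third across and one-third down within the crop:
x = 1618 + 1 × 385.00 ≈ 2003; y = 336 + 1 × 216.33 ≈ 552.

(2003, 552)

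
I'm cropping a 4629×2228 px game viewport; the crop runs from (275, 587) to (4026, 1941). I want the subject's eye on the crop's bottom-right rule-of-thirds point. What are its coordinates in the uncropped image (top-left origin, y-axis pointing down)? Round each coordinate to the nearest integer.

x = 2776 px, y = 1490 px

Crop width = 4026 − 275 = 3751 px; one third is 1250.33 px.
Crop height = 1941 − 587 = 1354 px; one third is 451.33 px.
The bottom-right point is two-thirds across and two-thirds down within the crop:
x = 275 + 2 × 1250.33 ≈ 2776; y = 587 + 2 × 451.33 ≈ 1490.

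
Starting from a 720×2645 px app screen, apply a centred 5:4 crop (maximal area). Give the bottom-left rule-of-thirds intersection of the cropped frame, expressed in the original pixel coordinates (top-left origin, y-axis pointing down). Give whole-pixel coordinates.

(240, 1419)

720/2645 < 5/4, so the 5:4 crop keeps the full width 720 and trims height to 720 × 4/5 = 576.00 px.
Top offset = (2645 − 576.00)/2 = 1034.50 px; left offset = 0.
Bottom-left is one-third across and two-thirds down within the crop:
x = 0.00 + 1 × 720.00/3 ≈ 240; y = 1034.50 + 2 × 576.00/3 ≈ 1419.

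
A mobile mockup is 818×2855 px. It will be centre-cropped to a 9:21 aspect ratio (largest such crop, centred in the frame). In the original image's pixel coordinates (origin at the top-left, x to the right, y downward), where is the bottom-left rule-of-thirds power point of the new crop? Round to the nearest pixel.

x = 273 px, y = 1746 px

818/2855 < 9/21, so the 9:21 crop keeps the full width 818 and trims height to 818 × 21/9 = 1908.67 px.
Top offset = (2855 − 1908.67)/2 = 473.17 px; left offset = 0.
Bottom-left is one-third across and two-thirds down within the crop:
x = 0.00 + 1 × 818.00/3 ≈ 273; y = 473.17 + 2 × 1908.67/3 ≈ 1746.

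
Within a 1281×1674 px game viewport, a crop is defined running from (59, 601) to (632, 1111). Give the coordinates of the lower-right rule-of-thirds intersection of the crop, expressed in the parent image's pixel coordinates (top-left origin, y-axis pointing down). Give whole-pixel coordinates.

Crop width = 632 − 59 = 573 px; one third is 191.00 px.
Crop height = 1111 − 601 = 510 px; one third is 170.00 px.
The lower-right point is two-thirds across and two-thirds down within the crop:
x = 59 + 2 × 191.00 ≈ 441; y = 601 + 2 × 170.00 ≈ 941.

x = 441 px, y = 941 px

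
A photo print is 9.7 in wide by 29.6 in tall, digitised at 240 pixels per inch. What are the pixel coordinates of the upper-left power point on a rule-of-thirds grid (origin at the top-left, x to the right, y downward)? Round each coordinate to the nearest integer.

In pixels the canvas is 9.7 × 240 = 2328 wide and 29.6 × 240 = 7104 tall.
The upper-left point is one-third across and one-third down:
x = 1 × 2328/3 ≈ 776; y = 1 × 7104/3 ≈ 2368.

(776, 2368)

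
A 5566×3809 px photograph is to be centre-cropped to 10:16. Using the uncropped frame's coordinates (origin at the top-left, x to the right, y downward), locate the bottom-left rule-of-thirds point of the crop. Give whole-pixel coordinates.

(2386, 2539)

5566/3809 > 10/16, so the 10:16 crop keeps the full height 3809 and trims width to 3809 × 10/16 = 2380.62 px.
Left offset = (5566 − 2380.62)/2 = 1592.69 px; top offset = 0.
Bottom-left is one-third across and two-thirds down within the crop:
x = 1592.69 + 1 × 2380.62/3 ≈ 2386; y = 0.00 + 2 × 3809.00/3 ≈ 2539.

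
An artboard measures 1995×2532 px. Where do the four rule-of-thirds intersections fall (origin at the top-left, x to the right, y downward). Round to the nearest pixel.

One third of 1995 is 665; one third of 2532 is 844.
Vertical third lines at x = 665 and x = 1330; horizontal third lines at y = 844 and y = 1688.

(665, 844), (1330, 844), (665, 1688), (1330, 1688)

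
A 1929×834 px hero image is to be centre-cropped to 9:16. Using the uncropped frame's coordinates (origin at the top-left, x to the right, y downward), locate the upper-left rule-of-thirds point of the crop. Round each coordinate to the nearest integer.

1929/834 > 9/16, so the 9:16 crop keeps the full height 834 and trims width to 834 × 9/16 = 469.12 px.
Left offset = (1929 − 469.12)/2 = 729.94 px; top offset = 0.
Upper-left is one-third across and one-third down within the crop:
x = 729.94 + 1 × 469.12/3 ≈ 886; y = 0.00 + 1 × 834.00/3 ≈ 278.

x = 886 px, y = 278 px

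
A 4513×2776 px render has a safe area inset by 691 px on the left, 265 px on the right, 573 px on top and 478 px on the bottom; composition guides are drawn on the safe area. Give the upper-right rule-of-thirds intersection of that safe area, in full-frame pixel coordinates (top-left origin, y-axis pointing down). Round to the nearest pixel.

(3062, 1148)

Content width = 4513 − 691 − 265 = 3557 px; content height = 2776 − 573 − 478 = 1725 px.
Upper-right is two-thirds across and one-third down within the safe area.
x = 691 + 2 × 3557/3 = 691 + 2371.33 ≈ 3062
y = 573 + 1 × 1725/3 = 573 + 575.00 ≈ 1148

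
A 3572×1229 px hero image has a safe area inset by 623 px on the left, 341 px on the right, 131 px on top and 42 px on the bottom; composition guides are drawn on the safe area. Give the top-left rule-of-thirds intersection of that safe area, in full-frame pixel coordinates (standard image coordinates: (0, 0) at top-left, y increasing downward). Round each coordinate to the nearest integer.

(1492, 483)

Content width = 3572 − 623 − 341 = 2608 px; content height = 1229 − 131 − 42 = 1056 px.
Top-left is one-third across and one-third down within the safe area.
x = 623 + 1 × 2608/3 = 623 + 869.33 ≈ 1492
y = 131 + 1 × 1056/3 = 131 + 352.00 ≈ 483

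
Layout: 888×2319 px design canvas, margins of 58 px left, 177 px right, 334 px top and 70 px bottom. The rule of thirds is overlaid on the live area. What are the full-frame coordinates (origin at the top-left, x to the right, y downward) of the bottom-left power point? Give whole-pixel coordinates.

x = 276 px, y = 1611 px

Content width = 888 − 58 − 177 = 653 px; content height = 2319 − 334 − 70 = 1915 px.
Bottom-left is one-third across and two-thirds down within the live area.
x = 58 + 1 × 653/3 = 58 + 217.67 ≈ 276
y = 334 + 2 × 1915/3 = 334 + 1276.67 ≈ 1611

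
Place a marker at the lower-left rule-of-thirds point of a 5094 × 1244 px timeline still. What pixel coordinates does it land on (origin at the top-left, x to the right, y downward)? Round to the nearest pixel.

The lower-left point sits one-third of the way across and two-thirds of the way down.
x = 1 × 5094/3 ≈ 1698; y = 2 × 1244/3 ≈ 829.

(1698, 829)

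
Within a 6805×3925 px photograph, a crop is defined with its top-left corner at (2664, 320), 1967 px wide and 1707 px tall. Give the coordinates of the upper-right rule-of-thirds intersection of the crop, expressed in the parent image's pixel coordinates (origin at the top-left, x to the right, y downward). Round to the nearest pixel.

One third of the crop width 1967 is 655.67 px.
One third of the crop height 1707 is 569.00 px.
The upper-right point is two-thirds across and one-third down within the crop:
x = 2664 + 2 × 655.67 ≈ 3975; y = 320 + 1 × 569.00 ≈ 889.

x = 3975 px, y = 889 px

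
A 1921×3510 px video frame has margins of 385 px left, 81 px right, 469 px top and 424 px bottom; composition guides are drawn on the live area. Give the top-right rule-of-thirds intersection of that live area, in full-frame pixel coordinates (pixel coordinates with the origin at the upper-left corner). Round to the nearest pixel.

(1355, 1341)

Content width = 1921 − 385 − 81 = 1455 px; content height = 3510 − 469 − 424 = 2617 px.
Top-right is two-thirds across and one-third down within the live area.
x = 385 + 2 × 1455/3 = 385 + 970.00 ≈ 1355
y = 469 + 1 × 2617/3 = 469 + 872.33 ≈ 1341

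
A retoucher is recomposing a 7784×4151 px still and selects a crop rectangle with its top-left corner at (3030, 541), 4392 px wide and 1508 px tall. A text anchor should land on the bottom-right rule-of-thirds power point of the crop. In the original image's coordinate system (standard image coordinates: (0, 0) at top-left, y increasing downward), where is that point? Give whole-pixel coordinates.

One third of the crop width 4392 is 1464.00 px.
One third of the crop height 1508 is 502.67 px.
The bottom-right point is two-thirds across and two-thirds down within the crop:
x = 3030 + 2 × 1464.00 ≈ 5958; y = 541 + 2 × 502.67 ≈ 1546.

(5958, 1546)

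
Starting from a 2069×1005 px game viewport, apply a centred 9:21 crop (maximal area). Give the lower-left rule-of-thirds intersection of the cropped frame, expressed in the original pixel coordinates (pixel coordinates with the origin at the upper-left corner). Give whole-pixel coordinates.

x = 963 px, y = 670 px

2069/1005 > 9/21, so the 9:21 crop keeps the full height 1005 and trims width to 1005 × 9/21 = 430.71 px.
Left offset = (2069 − 430.71)/2 = 819.14 px; top offset = 0.
Lower-left is one-third across and two-thirds down within the crop:
x = 819.14 + 1 × 430.71/3 ≈ 963; y = 0.00 + 2 × 1005.00/3 ≈ 670.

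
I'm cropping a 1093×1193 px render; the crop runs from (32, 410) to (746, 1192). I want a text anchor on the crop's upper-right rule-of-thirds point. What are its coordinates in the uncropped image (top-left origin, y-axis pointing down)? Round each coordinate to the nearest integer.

Crop width = 746 − 32 = 714 px; one third is 238.00 px.
Crop height = 1192 − 410 = 782 px; one third is 260.67 px.
The upper-right point is two-thirds across and one-third down within the crop:
x = 32 + 2 × 238.00 ≈ 508; y = 410 + 1 × 260.67 ≈ 671.

x = 508 px, y = 671 px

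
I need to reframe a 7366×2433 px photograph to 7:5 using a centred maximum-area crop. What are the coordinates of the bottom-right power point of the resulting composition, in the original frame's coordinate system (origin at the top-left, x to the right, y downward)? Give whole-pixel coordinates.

(4251, 1622)

7366/2433 > 7/5, so the 7:5 crop keeps the full height 2433 and trims width to 2433 × 7/5 = 3406.20 px.
Left offset = (7366 − 3406.20)/2 = 1979.90 px; top offset = 0.
Bottom-right is two-thirds across and two-thirds down within the crop:
x = 1979.90 + 2 × 3406.20/3 ≈ 4251; y = 0.00 + 2 × 2433.00/3 ≈ 1622.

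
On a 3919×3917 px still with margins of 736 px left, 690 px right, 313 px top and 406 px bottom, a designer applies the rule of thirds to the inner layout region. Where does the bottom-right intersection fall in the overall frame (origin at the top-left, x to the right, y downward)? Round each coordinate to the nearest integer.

(2398, 2445)

Content width = 3919 − 736 − 690 = 2493 px; content height = 3917 − 313 − 406 = 3198 px.
Bottom-right is two-thirds across and two-thirds down within the inner layout region.
x = 736 + 2 × 2493/3 = 736 + 1662.00 ≈ 2398
y = 313 + 2 × 3198/3 = 313 + 2132.00 ≈ 2445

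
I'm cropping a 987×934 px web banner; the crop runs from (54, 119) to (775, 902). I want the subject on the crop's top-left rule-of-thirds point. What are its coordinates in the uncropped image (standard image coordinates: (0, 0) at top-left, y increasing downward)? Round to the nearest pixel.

Crop width = 775 − 54 = 721 px; one third is 240.33 px.
Crop height = 902 − 119 = 783 px; one third is 261.00 px.
The top-left point is one-third across and one-third down within the crop:
x = 54 + 1 × 240.33 ≈ 294; y = 119 + 1 × 261.00 ≈ 380.

x = 294 px, y = 380 px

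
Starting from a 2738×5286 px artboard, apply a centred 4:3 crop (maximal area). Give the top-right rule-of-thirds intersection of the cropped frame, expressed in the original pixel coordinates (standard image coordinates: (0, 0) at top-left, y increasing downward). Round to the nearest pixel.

2738/5286 < 4/3, so the 4:3 crop keeps the full width 2738 and trims height to 2738 × 3/4 = 2053.50 px.
Top offset = (5286 − 2053.50)/2 = 1616.25 px; left offset = 0.
Top-right is two-thirds across and one-third down within the crop:
x = 0.00 + 2 × 2738.00/3 ≈ 1825; y = 1616.25 + 1 × 2053.50/3 ≈ 2301.

x = 1825 px, y = 2301 px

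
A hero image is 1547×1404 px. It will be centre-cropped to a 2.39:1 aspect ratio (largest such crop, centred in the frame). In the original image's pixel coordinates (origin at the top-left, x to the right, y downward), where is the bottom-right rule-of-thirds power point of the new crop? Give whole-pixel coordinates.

1547/1404 < 2.39/1, so the 2.39:1 crop keeps the full width 1547 and trims height to 1547 × 1/2.39 = 647.28 px.
Top offset = (1404 − 647.28)/2 = 378.36 px; left offset = 0.
Bottom-right is two-thirds across and two-thirds down within the crop:
x = 0.00 + 2 × 1547.00/3 ≈ 1031; y = 378.36 + 2 × 647.28/3 ≈ 810.

(1031, 810)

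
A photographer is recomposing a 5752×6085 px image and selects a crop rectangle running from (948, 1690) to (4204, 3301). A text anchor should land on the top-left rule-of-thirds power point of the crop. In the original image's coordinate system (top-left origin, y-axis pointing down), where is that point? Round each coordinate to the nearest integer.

(2033, 2227)

Crop width = 4204 − 948 = 3256 px; one third is 1085.33 px.
Crop height = 3301 − 1690 = 1611 px; one third is 537.00 px.
The top-left point is one-third across and one-third down within the crop:
x = 948 + 1 × 1085.33 ≈ 2033; y = 1690 + 1 × 537.00 ≈ 2227.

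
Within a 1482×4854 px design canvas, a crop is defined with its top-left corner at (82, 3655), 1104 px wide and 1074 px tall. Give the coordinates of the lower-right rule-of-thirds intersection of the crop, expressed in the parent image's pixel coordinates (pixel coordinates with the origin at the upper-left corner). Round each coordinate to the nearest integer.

x = 818 px, y = 4371 px

One third of the crop width 1104 is 368.00 px.
One third of the crop height 1074 is 358.00 px.
The lower-right point is two-thirds across and two-thirds down within the crop:
x = 82 + 2 × 368.00 ≈ 818; y = 3655 + 2 × 358.00 ≈ 4371.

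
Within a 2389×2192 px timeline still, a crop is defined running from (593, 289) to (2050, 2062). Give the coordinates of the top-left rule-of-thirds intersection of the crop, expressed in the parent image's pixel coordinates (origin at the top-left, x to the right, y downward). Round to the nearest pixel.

(1079, 880)

Crop width = 2050 − 593 = 1457 px; one third is 485.67 px.
Crop height = 2062 − 289 = 1773 px; one third is 591.00 px.
The top-left point is one-third across and one-third down within the crop:
x = 593 + 1 × 485.67 ≈ 1079; y = 289 + 1 × 591.00 ≈ 880.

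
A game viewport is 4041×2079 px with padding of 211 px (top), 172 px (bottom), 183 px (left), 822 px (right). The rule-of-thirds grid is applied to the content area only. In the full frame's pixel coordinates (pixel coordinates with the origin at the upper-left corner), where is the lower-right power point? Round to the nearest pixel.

(2207, 1342)

Content width = 4041 − 183 − 822 = 3036 px; content height = 2079 − 211 − 172 = 1696 px.
Lower-right is two-thirds across and two-thirds down within the content area.
x = 183 + 2 × 3036/3 = 183 + 2024.00 ≈ 2207
y = 211 + 2 × 1696/3 = 211 + 1130.67 ≈ 1342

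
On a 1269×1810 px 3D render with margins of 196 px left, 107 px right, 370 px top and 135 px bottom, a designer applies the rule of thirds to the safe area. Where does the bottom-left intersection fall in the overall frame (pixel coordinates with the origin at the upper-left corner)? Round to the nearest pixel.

x = 518 px, y = 1240 px

Content width = 1269 − 196 − 107 = 966 px; content height = 1810 − 370 − 135 = 1305 px.
Bottom-left is one-third across and two-thirds down within the safe area.
x = 196 + 1 × 966/3 = 196 + 322.00 ≈ 518
y = 370 + 2 × 1305/3 = 370 + 870.00 ≈ 1240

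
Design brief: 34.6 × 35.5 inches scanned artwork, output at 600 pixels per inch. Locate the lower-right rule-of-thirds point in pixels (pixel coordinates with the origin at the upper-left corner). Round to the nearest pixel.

x = 13840 px, y = 14200 px

In pixels the canvas is 34.6 × 600 = 20760 wide and 35.5 × 600 = 21300 tall.
The lower-right point is two-thirds across and two-thirds down:
x = 2 × 20760/3 ≈ 13840; y = 2 × 21300/3 ≈ 14200.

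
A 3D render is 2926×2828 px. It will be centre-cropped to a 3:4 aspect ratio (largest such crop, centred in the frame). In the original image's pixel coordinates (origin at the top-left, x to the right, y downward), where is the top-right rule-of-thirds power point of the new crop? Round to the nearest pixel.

2926/2828 > 3/4, so the 3:4 crop keeps the full height 2828 and trims width to 2828 × 3/4 = 2121.00 px.
Left offset = (2926 − 2121.00)/2 = 402.50 px; top offset = 0.
Top-right is two-thirds across and one-third down within the crop:
x = 402.50 + 2 × 2121.00/3 ≈ 1817; y = 0.00 + 1 × 2828.00/3 ≈ 943.

(1817, 943)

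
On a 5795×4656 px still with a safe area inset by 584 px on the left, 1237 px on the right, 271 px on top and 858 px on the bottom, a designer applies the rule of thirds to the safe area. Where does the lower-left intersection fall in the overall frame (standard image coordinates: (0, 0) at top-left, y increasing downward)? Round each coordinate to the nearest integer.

(1909, 2622)

Content width = 5795 − 584 − 1237 = 3974 px; content height = 4656 − 271 − 858 = 3527 px.
Lower-left is one-third across and two-thirds down within the safe area.
x = 584 + 1 × 3974/3 = 584 + 1324.67 ≈ 1909
y = 271 + 2 × 3527/3 = 271 + 2351.33 ≈ 2622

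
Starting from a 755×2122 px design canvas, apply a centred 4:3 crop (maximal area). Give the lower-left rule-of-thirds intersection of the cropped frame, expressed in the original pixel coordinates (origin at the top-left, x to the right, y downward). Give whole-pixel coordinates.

755/2122 < 4/3, so the 4:3 crop keeps the full width 755 and trims height to 755 × 3/4 = 566.25 px.
Top offset = (2122 − 566.25)/2 = 777.88 px; left offset = 0.
Lower-left is one-third across and two-thirds down within the crop:
x = 0.00 + 1 × 755.00/3 ≈ 252; y = 777.88 + 2 × 566.25/3 ≈ 1155.

x = 252 px, y = 1155 px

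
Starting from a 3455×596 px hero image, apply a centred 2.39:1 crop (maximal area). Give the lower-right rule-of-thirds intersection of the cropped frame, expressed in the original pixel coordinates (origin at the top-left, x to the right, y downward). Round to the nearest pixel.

3455/596 > 2.39/1, so the 2.39:1 crop keeps the full height 596 and trims width to 596 × 2.39/1 = 1424.44 px.
Left offset = (3455 − 1424.44)/2 = 1015.28 px; top offset = 0.
Lower-right is two-thirds across and two-thirds down within the crop:
x = 1015.28 + 2 × 1424.44/3 ≈ 1965; y = 0.00 + 2 × 596.00/3 ≈ 397.

(1965, 397)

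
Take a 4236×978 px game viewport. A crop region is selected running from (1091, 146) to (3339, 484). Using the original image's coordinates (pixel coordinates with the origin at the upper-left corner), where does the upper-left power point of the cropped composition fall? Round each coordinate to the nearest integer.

Crop width = 3339 − 1091 = 2248 px; one third is 749.33 px.
Crop height = 484 − 146 = 338 px; one third is 112.67 px.
The upper-left point is one-third across and one-third down within the crop:
x = 1091 + 1 × 749.33 ≈ 1840; y = 146 + 1 × 112.67 ≈ 259.

x = 1840 px, y = 259 px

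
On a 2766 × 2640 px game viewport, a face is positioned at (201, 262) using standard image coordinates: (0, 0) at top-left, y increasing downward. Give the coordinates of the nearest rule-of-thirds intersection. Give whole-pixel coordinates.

Third lines: x ∈ {922, 1844}, y ∈ {880, 1760}.
201 is closer to x = 922; 262 is closer to y = 880.
So the nearest intersection is the upper-left power point.

x = 922 px, y = 880 px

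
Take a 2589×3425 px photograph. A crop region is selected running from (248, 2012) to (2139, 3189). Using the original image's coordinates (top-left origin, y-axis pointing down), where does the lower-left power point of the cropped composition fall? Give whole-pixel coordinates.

Crop width = 2139 − 248 = 1891 px; one third is 630.33 px.
Crop height = 3189 − 2012 = 1177 px; one third is 392.33 px.
The lower-left point is one-third across and two-thirds down within the crop:
x = 248 + 1 × 630.33 ≈ 878; y = 2012 + 2 × 392.33 ≈ 2797.

x = 878 px, y = 2797 px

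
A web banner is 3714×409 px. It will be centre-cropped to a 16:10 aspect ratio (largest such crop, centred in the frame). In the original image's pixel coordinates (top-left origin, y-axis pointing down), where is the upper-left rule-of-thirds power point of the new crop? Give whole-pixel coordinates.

x = 1748 px, y = 136 px

3714/409 > 16/10, so the 16:10 crop keeps the full height 409 and trims width to 409 × 16/10 = 654.40 px.
Left offset = (3714 − 654.40)/2 = 1529.80 px; top offset = 0.
Upper-left is one-third across and one-third down within the crop:
x = 1529.80 + 1 × 654.40/3 ≈ 1748; y = 0.00 + 1 × 409.00/3 ≈ 136.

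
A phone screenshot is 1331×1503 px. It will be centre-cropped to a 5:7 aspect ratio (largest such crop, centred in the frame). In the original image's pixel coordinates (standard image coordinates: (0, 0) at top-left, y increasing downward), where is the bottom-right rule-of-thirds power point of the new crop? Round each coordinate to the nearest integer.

(844, 1002)

1331/1503 > 5/7, so the 5:7 crop keeps the full height 1503 and trims width to 1503 × 5/7 = 1073.57 px.
Left offset = (1331 − 1073.57)/2 = 128.71 px; top offset = 0.
Bottom-right is two-thirds across and two-thirds down within the crop:
x = 128.71 + 2 × 1073.57/3 ≈ 844; y = 0.00 + 2 × 1503.00/3 ≈ 1002.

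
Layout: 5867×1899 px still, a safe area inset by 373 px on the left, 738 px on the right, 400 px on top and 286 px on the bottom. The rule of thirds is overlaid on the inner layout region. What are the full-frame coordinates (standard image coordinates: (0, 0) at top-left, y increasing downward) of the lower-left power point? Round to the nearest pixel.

Content width = 5867 − 373 − 738 = 4756 px; content height = 1899 − 400 − 286 = 1213 px.
Lower-left is one-third across and two-thirds down within the inner layout region.
x = 373 + 1 × 4756/3 = 373 + 1585.33 ≈ 1958
y = 400 + 2 × 1213/3 = 400 + 808.67 ≈ 1209

x = 1958 px, y = 1209 px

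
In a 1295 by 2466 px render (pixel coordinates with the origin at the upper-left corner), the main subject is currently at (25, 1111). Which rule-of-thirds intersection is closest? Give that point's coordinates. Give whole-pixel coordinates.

Third lines: x ∈ {432, 863}, y ∈ {822, 1644}.
25 is closer to x = 432; 1111 is closer to y = 822.
So the nearest intersection is the upper-left power point.

x = 432 px, y = 822 px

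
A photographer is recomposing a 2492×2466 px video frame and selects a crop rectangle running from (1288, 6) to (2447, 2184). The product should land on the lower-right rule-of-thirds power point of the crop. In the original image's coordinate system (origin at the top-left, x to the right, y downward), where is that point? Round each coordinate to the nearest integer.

(2061, 1458)

Crop width = 2447 − 1288 = 1159 px; one third is 386.33 px.
Crop height = 2184 − 6 = 2178 px; one third is 726.00 px.
The lower-right point is two-thirds across and two-thirds down within the crop:
x = 1288 + 2 × 386.33 ≈ 2061; y = 6 + 2 × 726.00 ≈ 1458.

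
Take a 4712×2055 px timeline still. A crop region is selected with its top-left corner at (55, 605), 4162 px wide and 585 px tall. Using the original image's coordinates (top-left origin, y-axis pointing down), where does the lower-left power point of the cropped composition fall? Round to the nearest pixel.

(1442, 995)

One third of the crop width 4162 is 1387.33 px.
One third of the crop height 585 is 195.00 px.
The lower-left point is one-third across and two-thirds down within the crop:
x = 55 + 1 × 1387.33 ≈ 1442; y = 605 + 2 × 195.00 ≈ 995.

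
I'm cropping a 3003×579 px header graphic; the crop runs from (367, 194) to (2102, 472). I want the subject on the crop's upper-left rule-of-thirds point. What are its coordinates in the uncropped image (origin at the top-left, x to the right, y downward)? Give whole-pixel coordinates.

(945, 287)

Crop width = 2102 − 367 = 1735 px; one third is 578.33 px.
Crop height = 472 − 194 = 278 px; one third is 92.67 px.
The upper-left point is one-third across and one-third down within the crop:
x = 367 + 1 × 578.33 ≈ 945; y = 194 + 1 × 92.67 ≈ 287.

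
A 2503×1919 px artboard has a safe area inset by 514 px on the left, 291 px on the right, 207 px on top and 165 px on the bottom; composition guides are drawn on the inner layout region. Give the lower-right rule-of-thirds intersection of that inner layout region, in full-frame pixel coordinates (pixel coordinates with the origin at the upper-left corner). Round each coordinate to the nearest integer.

(1646, 1238)

Content width = 2503 − 514 − 291 = 1698 px; content height = 1919 − 207 − 165 = 1547 px.
Lower-right is two-thirds across and two-thirds down within the inner layout region.
x = 514 + 2 × 1698/3 = 514 + 1132.00 ≈ 1646
y = 207 + 2 × 1547/3 = 207 + 1031.33 ≈ 1238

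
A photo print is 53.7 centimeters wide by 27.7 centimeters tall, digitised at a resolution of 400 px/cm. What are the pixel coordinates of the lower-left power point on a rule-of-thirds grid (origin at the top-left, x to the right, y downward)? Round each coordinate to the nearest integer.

In pixels the canvas is 53.7 × 400 = 21480 wide and 27.7 × 400 = 11080 tall.
The lower-left point is one-third across and two-thirds down:
x = 1 × 21480/3 ≈ 7160; y = 2 × 11080/3 ≈ 7387.

x = 7160 px, y = 7387 px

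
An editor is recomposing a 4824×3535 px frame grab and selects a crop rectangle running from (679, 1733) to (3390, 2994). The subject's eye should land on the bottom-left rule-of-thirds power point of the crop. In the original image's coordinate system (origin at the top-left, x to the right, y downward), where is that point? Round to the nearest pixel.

x = 1583 px, y = 2574 px

Crop width = 3390 − 679 = 2711 px; one third is 903.67 px.
Crop height = 2994 − 1733 = 1261 px; one third is 420.33 px.
The bottom-left point is one-third across and two-thirds down within the crop:
x = 679 + 1 × 903.67 ≈ 1583; y = 1733 + 2 × 420.33 ≈ 2574.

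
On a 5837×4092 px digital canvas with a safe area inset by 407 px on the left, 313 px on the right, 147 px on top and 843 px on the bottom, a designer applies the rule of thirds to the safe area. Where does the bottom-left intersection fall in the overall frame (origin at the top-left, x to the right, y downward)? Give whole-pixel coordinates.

x = 2113 px, y = 2215 px

Content width = 5837 − 407 − 313 = 5117 px; content height = 4092 − 147 − 843 = 3102 px.
Bottom-left is one-third across and two-thirds down within the safe area.
x = 407 + 1 × 5117/3 = 407 + 1705.67 ≈ 2113
y = 147 + 2 × 3102/3 = 147 + 2068.00 ≈ 2215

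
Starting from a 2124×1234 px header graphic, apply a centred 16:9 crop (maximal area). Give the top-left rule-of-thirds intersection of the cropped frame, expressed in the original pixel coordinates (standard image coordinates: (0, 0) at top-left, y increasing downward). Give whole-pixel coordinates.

2124/1234 < 16/9, so the 16:9 crop keeps the full width 2124 and trims height to 2124 × 9/16 = 1194.75 px.
Top offset = (1234 − 1194.75)/2 = 19.62 px; left offset = 0.
Top-left is one-third across and one-third down within the crop:
x = 0.00 + 1 × 2124.00/3 ≈ 708; y = 19.62 + 1 × 1194.75/3 ≈ 418.

x = 708 px, y = 418 px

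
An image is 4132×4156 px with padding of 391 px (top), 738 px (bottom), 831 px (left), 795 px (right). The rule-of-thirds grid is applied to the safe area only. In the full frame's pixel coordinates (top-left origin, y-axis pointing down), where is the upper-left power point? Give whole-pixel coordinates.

(1666, 1400)

Content width = 4132 − 831 − 795 = 2506 px; content height = 4156 − 391 − 738 = 3027 px.
Upper-left is one-third across and one-third down within the safe area.
x = 831 + 1 × 2506/3 = 831 + 835.33 ≈ 1666
y = 391 + 1 × 3027/3 = 391 + 1009.00 ≈ 1400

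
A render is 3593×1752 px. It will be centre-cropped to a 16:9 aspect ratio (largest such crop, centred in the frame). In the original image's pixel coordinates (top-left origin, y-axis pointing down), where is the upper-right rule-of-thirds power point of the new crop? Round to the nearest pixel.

3593/1752 > 16/9, so the 16:9 crop keeps the full height 1752 and trims width to 1752 × 16/9 = 3114.67 px.
Left offset = (3593 − 3114.67)/2 = 239.17 px; top offset = 0.
Upper-right is two-thirds across and one-third down within the crop:
x = 239.17 + 2 × 3114.67/3 ≈ 2316; y = 0.00 + 1 × 1752.00/3 ≈ 584.

(2316, 584)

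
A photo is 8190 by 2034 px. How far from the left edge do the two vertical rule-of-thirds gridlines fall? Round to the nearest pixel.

x = 2730 px and x = 5460 px

8190 / 3 = 2730, so the vertical lines sit at one and two thirds of 8190.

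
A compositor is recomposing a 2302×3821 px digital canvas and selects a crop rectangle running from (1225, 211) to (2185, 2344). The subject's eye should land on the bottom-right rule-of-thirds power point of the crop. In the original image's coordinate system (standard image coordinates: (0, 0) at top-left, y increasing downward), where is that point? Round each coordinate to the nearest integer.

Crop width = 2185 − 1225 = 960 px; one third is 320.00 px.
Crop height = 2344 − 211 = 2133 px; one third is 711.00 px.
The bottom-right point is two-thirds across and two-thirds down within the crop:
x = 1225 + 2 × 320.00 ≈ 1865; y = 211 + 2 × 711.00 ≈ 1633.

(1865, 1633)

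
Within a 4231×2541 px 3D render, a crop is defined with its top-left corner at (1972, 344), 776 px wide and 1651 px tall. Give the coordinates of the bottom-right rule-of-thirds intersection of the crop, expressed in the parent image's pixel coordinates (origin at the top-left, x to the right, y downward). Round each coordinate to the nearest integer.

One third of the crop width 776 is 258.67 px.
One third of the crop height 1651 is 550.33 px.
The bottom-right point is two-thirds across and two-thirds down within the crop:
x = 1972 + 2 × 258.67 ≈ 2489; y = 344 + 2 × 550.33 ≈ 1445.

(2489, 1445)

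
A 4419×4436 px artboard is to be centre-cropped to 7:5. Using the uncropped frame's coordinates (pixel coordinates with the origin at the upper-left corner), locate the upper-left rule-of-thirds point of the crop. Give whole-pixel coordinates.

4419/4436 < 7/5, so the 7:5 crop keeps the full width 4419 and trims height to 4419 × 5/7 = 3156.43 px.
Top offset = (4436 − 3156.43)/2 = 639.79 px; left offset = 0.
Upper-left is one-third across and one-third down within the crop:
x = 0.00 + 1 × 4419.00/3 ≈ 1473; y = 639.79 + 1 × 3156.43/3 ≈ 1692.

(1473, 1692)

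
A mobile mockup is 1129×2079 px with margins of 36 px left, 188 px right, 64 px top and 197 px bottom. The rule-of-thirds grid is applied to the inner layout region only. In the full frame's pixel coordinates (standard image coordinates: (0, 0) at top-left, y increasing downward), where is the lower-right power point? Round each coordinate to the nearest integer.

(639, 1276)

Content width = 1129 − 36 − 188 = 905 px; content height = 2079 − 64 − 197 = 1818 px.
Lower-right is two-thirds across and two-thirds down within the inner layout region.
x = 36 + 2 × 905/3 = 36 + 603.33 ≈ 639
y = 64 + 2 × 1818/3 = 64 + 1212.00 ≈ 1276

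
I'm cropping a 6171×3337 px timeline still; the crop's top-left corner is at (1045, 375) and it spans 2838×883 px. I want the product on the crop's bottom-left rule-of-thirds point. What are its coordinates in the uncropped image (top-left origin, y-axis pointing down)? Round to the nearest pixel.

One third of the crop width 2838 is 946.00 px.
One third of the crop height 883 is 294.33 px.
The bottom-left point is one-third across and two-thirds down within the crop:
x = 1045 + 1 × 946.00 ≈ 1991; y = 375 + 2 × 294.33 ≈ 964.

(1991, 964)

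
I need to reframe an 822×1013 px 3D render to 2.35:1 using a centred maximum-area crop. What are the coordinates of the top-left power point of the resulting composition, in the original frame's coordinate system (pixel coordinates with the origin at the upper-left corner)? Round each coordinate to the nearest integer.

822/1013 < 2.35/1, so the 2.35:1 crop keeps the full width 822 and trims height to 822 × 1/2.35 = 349.79 px.
Top offset = (1013 − 349.79)/2 = 331.61 px; left offset = 0.
Top-left is one-third across and one-third down within the crop:
x = 0.00 + 1 × 822.00/3 ≈ 274; y = 331.61 + 1 × 349.79/3 ≈ 448.

(274, 448)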